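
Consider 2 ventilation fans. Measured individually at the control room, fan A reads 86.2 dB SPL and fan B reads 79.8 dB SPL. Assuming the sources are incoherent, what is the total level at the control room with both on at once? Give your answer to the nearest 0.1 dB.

87.1 dB SPL

Incoherent sources sum as intensities:
L_total = 10·log₁₀(10^(86.2/10) + 10^(79.8/10)) = 10·log₁₀(512400000) = 87.1 dB SPL.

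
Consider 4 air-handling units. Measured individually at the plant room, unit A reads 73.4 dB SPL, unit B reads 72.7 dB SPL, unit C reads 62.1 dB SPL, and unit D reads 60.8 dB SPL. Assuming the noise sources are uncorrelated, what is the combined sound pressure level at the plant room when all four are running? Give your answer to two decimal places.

Incoherent sources sum as intensities:
L_total = 10·log₁₀(10^(73.4/10) + 10^(72.7/10) + 10^(62.1/10) + 10^(60.8/10)) = 10·log₁₀(43320000) = 76.37 dB SPL.

76.37 dB SPL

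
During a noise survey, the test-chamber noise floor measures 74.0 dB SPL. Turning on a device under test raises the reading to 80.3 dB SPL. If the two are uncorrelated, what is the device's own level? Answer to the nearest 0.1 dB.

Background correction is a power subtraction:
L_src = 10·log₁₀(10^(80.3/10) − 10^(74.0/10)) = 10·log₁₀(82030000) = 79.1 dB SPL.

79.1 dB SPL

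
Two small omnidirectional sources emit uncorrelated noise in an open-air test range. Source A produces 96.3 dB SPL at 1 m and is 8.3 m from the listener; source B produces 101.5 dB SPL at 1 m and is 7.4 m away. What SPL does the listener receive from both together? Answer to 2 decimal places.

At the listener: L_A = 96.3 − 20·log₁₀(8.3) = 77.918 dB; L_B = 101.5 − 20·log₁₀(7.4) = 84.115 dB.
Combined: 10·log₁₀(10^(77.918/10)+10^(84.115/10)) = 85.05 dB SPL.

85.05 dB SPL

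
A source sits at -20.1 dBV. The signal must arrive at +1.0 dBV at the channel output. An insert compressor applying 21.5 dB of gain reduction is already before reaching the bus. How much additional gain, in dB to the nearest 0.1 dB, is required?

42.6 dB

The required make-up gain is the shortfall in the dB sum.
G = +1.0 − (-20.1) + 21.5 = 42.6 dB.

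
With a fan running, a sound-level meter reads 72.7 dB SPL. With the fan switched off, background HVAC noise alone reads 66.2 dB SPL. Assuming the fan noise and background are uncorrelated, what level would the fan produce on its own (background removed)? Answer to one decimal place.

71.6 dB SPL

Remove the background by subtracting linear intensities:
L_src = 10·log₁₀(10^(72.7/10) − 10^(66.2/10)) = 10·log₁₀(14450000) = 71.6 dB SPL.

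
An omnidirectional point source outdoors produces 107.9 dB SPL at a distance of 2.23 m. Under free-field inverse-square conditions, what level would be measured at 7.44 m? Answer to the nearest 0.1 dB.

97.4 dB SPL

For a point source in a free field, ΔL = −20·log₁₀(d₂/d₁).
ΔL = −20·log₁₀(7.44/2.23) = -10.47 dB, so L₂ = 107.9 + (-10.47) = 97.4 dB SPL.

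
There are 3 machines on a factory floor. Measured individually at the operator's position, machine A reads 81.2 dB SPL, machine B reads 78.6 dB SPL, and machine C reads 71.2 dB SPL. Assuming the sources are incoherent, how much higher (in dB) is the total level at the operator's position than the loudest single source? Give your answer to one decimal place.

2.2 dB

Uncorrelated sources add in intensity (power), not in dB.
L_total = 10·log₁₀(10^(81.2/10) + 10^(78.6/10) + 10^(71.2/10)) = 83.37 dB SPL.
Excess over the loudest (81.2 dB): 83.37 − 81.2 = 2.2 dB.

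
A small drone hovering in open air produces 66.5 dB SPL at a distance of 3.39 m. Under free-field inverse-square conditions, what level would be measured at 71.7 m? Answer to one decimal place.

40.0 dB SPL

For a point source in a free field, ΔL = −20·log₁₀(d₂/d₁).
ΔL = −20·log₁₀(71.7/3.39) = -26.51 dB, so L₂ = 66.5 + (-26.51) = 40.0 dB SPL.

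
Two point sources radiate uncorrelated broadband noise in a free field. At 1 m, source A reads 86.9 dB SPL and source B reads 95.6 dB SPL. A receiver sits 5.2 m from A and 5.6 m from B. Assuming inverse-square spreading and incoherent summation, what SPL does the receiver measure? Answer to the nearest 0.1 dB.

81.3 dB SPL

At the listener: L_A = 86.9 − 20·log₁₀(5.2) = 72.58 dB; L_B = 95.6 − 20·log₁₀(5.6) = 80.64 dB.
Combined: 10·log₁₀(10^(72.58/10)+10^(80.64/10)) = 81.3 dB SPL.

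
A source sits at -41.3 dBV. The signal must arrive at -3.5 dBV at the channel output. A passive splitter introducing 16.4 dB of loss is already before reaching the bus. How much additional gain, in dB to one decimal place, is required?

The required make-up gain is the shortfall in the dB sum.
G = -3.5 − (-41.3) + 16.4 = 54.2 dB.

54.2 dB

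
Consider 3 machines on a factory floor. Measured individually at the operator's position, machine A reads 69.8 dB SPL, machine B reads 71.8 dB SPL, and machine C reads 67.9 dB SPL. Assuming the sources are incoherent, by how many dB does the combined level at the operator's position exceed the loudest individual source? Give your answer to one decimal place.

Add the sources as powers (linear), then convert back to dB:
L_total = 10·log₁₀(10^(69.8/10) + 10^(71.8/10) + 10^(67.9/10)) = 74.89 dB SPL.
Excess over the loudest (71.8 dB): 74.89 − 71.8 = 3.1 dB.

3.1 dB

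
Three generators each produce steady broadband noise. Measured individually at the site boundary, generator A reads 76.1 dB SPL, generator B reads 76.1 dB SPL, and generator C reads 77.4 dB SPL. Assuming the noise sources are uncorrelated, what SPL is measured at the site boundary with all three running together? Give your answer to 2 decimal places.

Uncorrelated sources add in intensity (power), not in dB.
L_total = 10·log₁₀(10^(76.1/10) + 10^(76.1/10) + 10^(77.4/10)) = 10·log₁₀(136400000) = 81.35 dB SPL.

81.35 dB SPL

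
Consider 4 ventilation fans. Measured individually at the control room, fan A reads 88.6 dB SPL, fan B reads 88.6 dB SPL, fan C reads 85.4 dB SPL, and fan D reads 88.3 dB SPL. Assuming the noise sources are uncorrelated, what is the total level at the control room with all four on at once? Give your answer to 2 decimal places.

93.93 dB SPL

Uncorrelated sources add in intensity (power), not in dB.
L_total = 10·log₁₀(10^(88.6/10) + 10^(88.6/10) + 10^(85.4/10) + 10^(88.3/10)) = 10·log₁₀(2472000000) = 93.93 dB SPL.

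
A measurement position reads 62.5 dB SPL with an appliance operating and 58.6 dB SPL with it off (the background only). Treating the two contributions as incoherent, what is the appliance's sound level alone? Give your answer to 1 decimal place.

Remove the background by subtracting linear intensities:
L_src = 10·log₁₀(10^(62.5/10) − 10^(58.6/10)) = 10·log₁₀(1054000) = 60.2 dB SPL.

60.2 dB SPL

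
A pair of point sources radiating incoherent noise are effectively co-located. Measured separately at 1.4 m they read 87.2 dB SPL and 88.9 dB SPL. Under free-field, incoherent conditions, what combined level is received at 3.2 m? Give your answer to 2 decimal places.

Combined at 1.4 m: 10·log₁₀(10^(87.2/10)+10^(88.9/10)) = 91.143 dB SPL.
Then apply −20·log₁₀(3.2/1.4) = -7.180 dB → 83.96 dB SPL.

83.96 dB SPL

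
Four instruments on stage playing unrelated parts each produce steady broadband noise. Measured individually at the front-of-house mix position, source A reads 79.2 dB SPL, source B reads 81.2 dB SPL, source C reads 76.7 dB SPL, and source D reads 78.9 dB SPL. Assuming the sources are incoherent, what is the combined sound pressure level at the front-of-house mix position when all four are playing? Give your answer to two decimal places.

85.31 dB SPL

Add the sources as powers (linear), then convert back to dB:
L_total = 10·log₁₀(10^(79.2/10) + 10^(81.2/10) + 10^(76.7/10) + 10^(78.9/10)) = 10·log₁₀(339400000) = 85.31 dB SPL.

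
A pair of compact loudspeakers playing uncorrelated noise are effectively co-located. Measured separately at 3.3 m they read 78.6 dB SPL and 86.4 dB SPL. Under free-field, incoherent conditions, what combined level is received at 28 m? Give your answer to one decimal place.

68.5 dB SPL

Combined at 3.3 m: 10·log₁₀(10^(78.6/10)+10^(86.4/10)) = 87.07 dB SPL.
Then apply −20·log₁₀(28/3.3) = -18.57 dB → 68.5 dB SPL.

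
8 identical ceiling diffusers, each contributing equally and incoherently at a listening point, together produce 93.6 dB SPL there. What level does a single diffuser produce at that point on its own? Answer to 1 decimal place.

8 equal incoherent sources add 10·log₁₀(8) = 9.03 dB over one source.
L_one = 93.6 − 9.03 = 84.6 dB SPL.

84.6 dB SPL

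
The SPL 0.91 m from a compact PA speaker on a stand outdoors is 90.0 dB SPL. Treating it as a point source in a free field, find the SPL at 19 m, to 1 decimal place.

63.6 dB SPL

Inverse-square spreading gives ΔL = −20·log₁₀(d₂/d₁).
ΔL = −20·log₁₀(19/0.91) = -26.39 dB, so L₂ = 90.0 + (-26.39) = 63.6 dB SPL.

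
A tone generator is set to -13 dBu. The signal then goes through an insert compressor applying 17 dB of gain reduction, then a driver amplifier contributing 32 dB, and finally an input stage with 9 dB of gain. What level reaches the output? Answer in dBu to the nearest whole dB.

+11 dBu

In dB, series stages simply add:
-13 − 17 + 32 + 9 = +11 dBu.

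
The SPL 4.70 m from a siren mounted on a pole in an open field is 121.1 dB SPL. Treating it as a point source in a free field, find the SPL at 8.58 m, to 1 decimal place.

For a point source in a free field, ΔL = −20·log₁₀(d₂/d₁).
ΔL = −20·log₁₀(8.58/4.70) = -5.23 dB, so L₂ = 121.1 + (-5.23) = 115.9 dB SPL.

115.9 dB SPL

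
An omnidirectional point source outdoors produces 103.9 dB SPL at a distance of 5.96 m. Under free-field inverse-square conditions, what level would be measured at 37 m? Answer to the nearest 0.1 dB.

Inverse-square spreading gives ΔL = −20·log₁₀(d₂/d₁).
ΔL = −20·log₁₀(37/5.96) = -15.86 dB, so L₂ = 103.9 + (-15.86) = 88.0 dB SPL.

88.0 dB SPL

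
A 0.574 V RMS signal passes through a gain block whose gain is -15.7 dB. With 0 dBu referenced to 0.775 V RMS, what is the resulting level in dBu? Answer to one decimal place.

-18.3 dBu

Input level: 20·log₁₀(0.574/0.775) = -2.61 dBu.
Output: -2.61 − 15.7 = -18.3 dBu.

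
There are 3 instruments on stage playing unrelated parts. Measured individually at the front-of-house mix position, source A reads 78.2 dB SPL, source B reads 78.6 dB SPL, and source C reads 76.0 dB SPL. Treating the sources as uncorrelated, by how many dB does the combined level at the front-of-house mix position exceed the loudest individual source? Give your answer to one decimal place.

Uncorrelated sources add in intensity (power), not in dB.
L_total = 10·log₁₀(10^(78.2/10) + 10^(78.6/10) + 10^(76.0/10)) = 82.51 dB SPL.
Excess over the loudest (78.6 dB): 82.51 − 78.6 = 3.9 dB.

3.9 dB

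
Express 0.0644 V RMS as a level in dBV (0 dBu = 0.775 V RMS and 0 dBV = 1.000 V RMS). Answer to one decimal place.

-23.8 dBV

dBV = 20·log₁₀(V / 1.000 V).
20·log₁₀(0.0644/1.000) = -23.8 dBV.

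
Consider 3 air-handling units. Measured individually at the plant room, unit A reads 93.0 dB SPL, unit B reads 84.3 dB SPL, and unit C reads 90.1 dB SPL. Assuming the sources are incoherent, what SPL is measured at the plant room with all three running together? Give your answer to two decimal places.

Incoherent sources sum as intensities:
L_total = 10·log₁₀(10^(93.0/10) + 10^(84.3/10) + 10^(90.1/10)) = 10·log₁₀(3288000000) = 95.17 dB SPL.

95.17 dB SPL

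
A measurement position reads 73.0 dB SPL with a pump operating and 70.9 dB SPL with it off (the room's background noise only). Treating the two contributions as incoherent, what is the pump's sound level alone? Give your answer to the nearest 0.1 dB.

Subtract intensities: L_src = 10·log₁₀(10^(L_total/10) − 10^(L_bg/10)).
L_src = 10·log₁₀(10^(73.0/10) − 10^(70.9/10)) = 10·log₁₀(7650000) = 68.8 dB SPL.

68.8 dB SPL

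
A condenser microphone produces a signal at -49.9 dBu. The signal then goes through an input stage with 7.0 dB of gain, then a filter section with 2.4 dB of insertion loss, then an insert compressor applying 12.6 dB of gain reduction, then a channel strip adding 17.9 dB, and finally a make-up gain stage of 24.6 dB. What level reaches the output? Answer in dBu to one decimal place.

-15.4 dBu

In dB, series stages simply add:
-49.9 + 7.0 − 2.4 − 12.6 + 17.9 + 24.6 = -15.4 dBu.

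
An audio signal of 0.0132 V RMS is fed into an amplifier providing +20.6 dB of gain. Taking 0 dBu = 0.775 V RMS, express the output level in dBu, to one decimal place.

Input level: 20·log₁₀(0.0132/0.775) = -35.37 dBu.
Output: -35.37 + 20.6 = -14.8 dBu.

-14.8 dBu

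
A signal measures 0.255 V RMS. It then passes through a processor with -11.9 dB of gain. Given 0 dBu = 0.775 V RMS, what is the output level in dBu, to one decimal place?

Input level: 20·log₁₀(0.255/0.775) = -9.66 dBu.
Output: -9.66 − 11.9 = -21.6 dBu.

-21.6 dBu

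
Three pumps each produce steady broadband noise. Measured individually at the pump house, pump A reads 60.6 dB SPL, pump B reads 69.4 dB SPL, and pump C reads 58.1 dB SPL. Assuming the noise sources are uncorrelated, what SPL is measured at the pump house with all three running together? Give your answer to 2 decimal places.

70.21 dB SPL

Uncorrelated sources add in intensity (power), not in dB.
L_total = 10·log₁₀(10^(60.6/10) + 10^(69.4/10) + 10^(58.1/10)) = 10·log₁₀(10500000) = 70.21 dB SPL.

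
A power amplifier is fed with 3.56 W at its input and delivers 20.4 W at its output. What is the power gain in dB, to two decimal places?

7.58 dB

For a power ratio, dB = 10·log₁₀(P₂/P₁).
10·log₁₀(20.4/3.56) = 10·log₁₀(5.730) = 7.58 dB.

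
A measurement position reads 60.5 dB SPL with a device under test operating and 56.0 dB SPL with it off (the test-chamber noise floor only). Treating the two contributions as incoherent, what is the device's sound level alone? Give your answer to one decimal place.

Background correction is a power subtraction:
L_src = 10·log₁₀(10^(60.5/10) − 10^(56.0/10)) = 10·log₁₀(723900) = 58.6 dB SPL.

58.6 dB SPL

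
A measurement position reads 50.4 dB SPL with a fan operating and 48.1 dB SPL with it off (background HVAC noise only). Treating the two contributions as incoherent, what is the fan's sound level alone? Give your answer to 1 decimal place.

Remove the background by subtracting linear intensities:
L_src = 10·log₁₀(10^(50.4/10) − 10^(48.1/10)) = 10·log₁₀(45080) = 46.5 dB SPL.

46.5 dB SPL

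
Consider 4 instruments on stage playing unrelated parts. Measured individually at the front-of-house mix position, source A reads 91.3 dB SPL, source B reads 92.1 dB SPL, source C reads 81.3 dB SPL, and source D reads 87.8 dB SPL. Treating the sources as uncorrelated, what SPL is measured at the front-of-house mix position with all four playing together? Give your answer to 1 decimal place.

95.7 dB SPL

Incoherent sources sum as intensities:
L_total = 10·log₁₀(10^(91.3/10) + 10^(92.1/10) + 10^(81.3/10) + 10^(87.8/10)) = 10·log₁₀(3708000000) = 95.7 dB SPL.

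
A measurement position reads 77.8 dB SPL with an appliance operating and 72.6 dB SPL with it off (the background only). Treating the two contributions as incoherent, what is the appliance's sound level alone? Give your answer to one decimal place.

Background correction is a power subtraction:
L_src = 10·log₁₀(10^(77.8/10) − 10^(72.6/10)) = 10·log₁₀(42060000) = 76.2 dB SPL.

76.2 dB SPL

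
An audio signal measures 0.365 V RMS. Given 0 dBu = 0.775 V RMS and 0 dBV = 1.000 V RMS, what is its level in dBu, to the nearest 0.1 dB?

dBu = 20·log₁₀(V / 0.775 V).
20·log₁₀(0.365/0.775) = -6.5 dBu.

-6.5 dBu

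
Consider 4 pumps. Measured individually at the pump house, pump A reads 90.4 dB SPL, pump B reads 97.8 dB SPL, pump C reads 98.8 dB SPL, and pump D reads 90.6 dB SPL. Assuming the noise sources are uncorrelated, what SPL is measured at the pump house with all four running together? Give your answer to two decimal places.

Add the sources as powers (linear), then convert back to dB:
L_total = 10·log₁₀(10^(90.4/10) + 10^(97.8/10) + 10^(98.8/10) + 10^(90.6/10)) = 10·log₁₀(15856000000) = 102.00 dB SPL.

102.00 dB SPL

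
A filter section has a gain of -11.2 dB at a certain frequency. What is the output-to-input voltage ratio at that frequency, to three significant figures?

Voltage ratio = 10^(dB/20).
10^(-11.2/20) = 10^(-0.5600) = 0.275.

0.275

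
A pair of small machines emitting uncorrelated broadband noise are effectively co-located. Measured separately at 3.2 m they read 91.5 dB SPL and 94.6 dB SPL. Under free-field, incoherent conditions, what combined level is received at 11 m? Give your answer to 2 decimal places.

85.61 dB SPL

Combined at 3.2 m: 10·log₁₀(10^(91.5/10)+10^(94.6/10)) = 96.331 dB SPL.
Then apply −20·log₁₀(11/3.2) = -10.725 dB → 85.61 dB SPL.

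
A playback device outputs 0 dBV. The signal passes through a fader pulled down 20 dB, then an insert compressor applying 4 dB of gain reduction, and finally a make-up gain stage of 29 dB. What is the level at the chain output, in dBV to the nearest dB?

+5 dBV

In dB, series stages simply add:
0 − 20 − 4 + 29 = +5 dBV.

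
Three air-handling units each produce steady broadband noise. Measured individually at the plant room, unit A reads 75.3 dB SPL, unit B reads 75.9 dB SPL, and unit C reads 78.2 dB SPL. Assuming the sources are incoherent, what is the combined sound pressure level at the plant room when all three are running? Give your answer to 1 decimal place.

81.4 dB SPL

Uncorrelated sources add in intensity (power), not in dB.
L_total = 10·log₁₀(10^(75.3/10) + 10^(75.9/10) + 10^(78.2/10)) = 10·log₁₀(138900000) = 81.4 dB SPL.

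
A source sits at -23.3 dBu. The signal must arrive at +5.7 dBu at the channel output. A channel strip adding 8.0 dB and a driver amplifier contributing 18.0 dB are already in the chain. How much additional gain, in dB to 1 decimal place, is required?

3.0 dB

The required make-up gain is the shortfall in the dB sum.
G = +5.7 − (-23.3) − 8.0 − 18.0 = 3.0 dB.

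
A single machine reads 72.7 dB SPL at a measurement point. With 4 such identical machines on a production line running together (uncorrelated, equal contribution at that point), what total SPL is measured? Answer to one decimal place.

78.7 dB SPL

4 equal incoherent sources raise the level by 10·log₁₀(4) = 6.02 dB.
L_total = 72.7 + 6.02 = 78.7 dB SPL.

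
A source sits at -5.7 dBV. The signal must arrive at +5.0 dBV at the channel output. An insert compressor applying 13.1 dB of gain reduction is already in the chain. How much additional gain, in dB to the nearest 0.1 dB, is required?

23.8 dB

The required make-up gain is the shortfall in the dB sum.
G = +5.0 − (-5.7) + 13.1 = 23.8 dB.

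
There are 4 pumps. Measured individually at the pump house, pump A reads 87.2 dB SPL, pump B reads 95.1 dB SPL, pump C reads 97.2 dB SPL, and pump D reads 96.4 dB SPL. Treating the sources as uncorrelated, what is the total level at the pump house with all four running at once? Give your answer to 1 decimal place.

Incoherent sources sum as intensities:
L_total = 10·log₁₀(10^(87.2/10) + 10^(95.1/10) + 10^(97.2/10) + 10^(96.4/10)) = 10·log₁₀(13374000000) = 101.3 dB SPL.

101.3 dB SPL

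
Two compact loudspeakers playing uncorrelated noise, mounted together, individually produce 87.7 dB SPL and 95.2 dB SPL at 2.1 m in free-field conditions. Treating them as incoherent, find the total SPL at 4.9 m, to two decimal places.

88.55 dB SPL

Combined at 2.1 m: 10·log₁₀(10^(87.7/10)+10^(95.2/10)) = 95.911 dB SPL.
Then apply −20·log₁₀(4.9/2.1) = -7.360 dB → 88.55 dB SPL.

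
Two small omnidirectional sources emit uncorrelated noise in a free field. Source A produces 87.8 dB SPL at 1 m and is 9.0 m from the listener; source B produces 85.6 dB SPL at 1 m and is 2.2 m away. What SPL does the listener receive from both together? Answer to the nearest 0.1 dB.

At the listener: L_A = 87.8 − 20·log₁₀(9.0) = 68.72 dB; L_B = 85.6 − 20·log₁₀(2.2) = 78.75 dB.
Combined: 10·log₁₀(10^(68.72/10)+10^(78.75/10)) = 79.2 dB SPL.

79.2 dB SPL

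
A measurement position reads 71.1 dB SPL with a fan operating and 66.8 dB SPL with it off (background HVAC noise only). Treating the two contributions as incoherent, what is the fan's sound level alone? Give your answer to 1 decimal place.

69.1 dB SPL

Remove the background by subtracting linear intensities:
L_src = 10·log₁₀(10^(71.1/10) − 10^(66.8/10)) = 10·log₁₀(8096000) = 69.1 dB SPL.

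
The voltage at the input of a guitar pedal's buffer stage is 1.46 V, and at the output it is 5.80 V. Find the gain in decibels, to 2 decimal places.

Voltage ratio → dB uses the 20·log₁₀ form:
20·log₁₀(5.80/1.46) = 20·log₁₀(3.973) = 11.98 dB.

11.98 dB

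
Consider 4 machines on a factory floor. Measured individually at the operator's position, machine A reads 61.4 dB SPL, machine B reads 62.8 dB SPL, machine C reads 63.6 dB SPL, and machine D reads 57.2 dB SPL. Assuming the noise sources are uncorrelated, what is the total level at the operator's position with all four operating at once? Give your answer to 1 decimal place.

Uncorrelated sources add in intensity (power), not in dB.
L_total = 10·log₁₀(10^(61.4/10) + 10^(62.8/10) + 10^(63.6/10) + 10^(57.2/10)) = 10·log₁₀(6102000) = 67.9 dB SPL.

67.9 dB SPL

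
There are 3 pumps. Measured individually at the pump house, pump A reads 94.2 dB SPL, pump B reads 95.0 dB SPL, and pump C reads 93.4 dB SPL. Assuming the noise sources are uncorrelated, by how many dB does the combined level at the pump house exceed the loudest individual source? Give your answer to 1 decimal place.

Uncorrelated sources add in intensity (power), not in dB.
L_total = 10·log₁₀(10^(94.2/10) + 10^(95.0/10) + 10^(93.4/10)) = 99.02 dB SPL.
Excess over the loudest (95.0 dB): 99.02 − 95.0 = 4.0 dB.

4.0 dB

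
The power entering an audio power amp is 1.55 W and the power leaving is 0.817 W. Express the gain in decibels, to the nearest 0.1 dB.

Power is a power quantity, so gain = 10·log₁₀(P_out/P_in).
10·log₁₀(0.817/1.55) = 10·log₁₀(0.5271) = -2.8 dB.

-2.8 dB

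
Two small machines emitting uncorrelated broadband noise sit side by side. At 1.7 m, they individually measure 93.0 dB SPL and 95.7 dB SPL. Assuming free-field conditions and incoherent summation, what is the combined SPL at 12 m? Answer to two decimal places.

Combined at 1.7 m: 10·log₁₀(10^(93.0/10)+10^(95.7/10)) = 97.567 dB SPL.
Then apply −20·log₁₀(12/1.7) = -16.975 dB → 80.59 dB SPL.

80.59 dB SPL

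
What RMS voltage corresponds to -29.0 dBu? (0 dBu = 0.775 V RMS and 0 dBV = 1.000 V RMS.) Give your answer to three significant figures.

0.0275 V

V = 0.775 V × 10^(-29.0/20).
= 0.775 × 0.03548 = 0.0275 V.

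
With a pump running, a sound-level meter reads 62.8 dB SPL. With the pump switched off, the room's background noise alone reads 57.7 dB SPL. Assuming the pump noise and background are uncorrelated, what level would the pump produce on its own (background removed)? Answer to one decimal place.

61.2 dB SPL

Remove the background by subtracting linear intensities:
L_src = 10·log₁₀(10^(62.8/10) − 10^(57.7/10)) = 10·log₁₀(1317000) = 61.2 dB SPL.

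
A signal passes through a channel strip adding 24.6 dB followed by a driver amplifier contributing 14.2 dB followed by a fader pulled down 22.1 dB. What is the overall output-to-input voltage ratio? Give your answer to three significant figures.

Net gain = 24.6 + 14.2 + (−22.1) = 16.7 dB.
Voltage ratio = 10^(16.7/20) = 6.84.

6.84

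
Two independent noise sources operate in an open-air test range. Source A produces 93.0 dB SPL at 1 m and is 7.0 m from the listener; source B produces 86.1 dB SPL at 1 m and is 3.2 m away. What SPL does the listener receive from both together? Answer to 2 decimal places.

At the listener: L_A = 93.0 − 20·log₁₀(7.0) = 76.098 dB; L_B = 86.1 − 20·log₁₀(3.2) = 75.997 dB.
Combined: 10·log₁₀(10^(76.098/10)+10^(75.997/10)) = 79.06 dB SPL.

79.06 dB SPL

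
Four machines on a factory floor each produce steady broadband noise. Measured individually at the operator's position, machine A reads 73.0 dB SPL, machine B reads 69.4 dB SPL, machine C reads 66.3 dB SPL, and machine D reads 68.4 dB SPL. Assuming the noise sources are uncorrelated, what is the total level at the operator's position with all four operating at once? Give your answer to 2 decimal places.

76.00 dB SPL

Add the sources as powers (linear), then convert back to dB:
L_total = 10·log₁₀(10^(73.0/10) + 10^(69.4/10) + 10^(66.3/10) + 10^(68.4/10)) = 10·log₁₀(39850000) = 76.00 dB SPL.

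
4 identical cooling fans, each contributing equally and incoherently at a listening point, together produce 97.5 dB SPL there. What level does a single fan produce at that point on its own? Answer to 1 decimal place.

91.5 dB SPL

4 equal incoherent sources add 10·log₁₀(4) = 6.02 dB over one source.
L_one = 97.5 − 6.02 = 91.5 dB SPL.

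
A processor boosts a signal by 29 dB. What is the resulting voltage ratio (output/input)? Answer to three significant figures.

28.2

Voltage ratio = 10^(dB/20).
10^(29/20) = 10^(1.450) = 28.2.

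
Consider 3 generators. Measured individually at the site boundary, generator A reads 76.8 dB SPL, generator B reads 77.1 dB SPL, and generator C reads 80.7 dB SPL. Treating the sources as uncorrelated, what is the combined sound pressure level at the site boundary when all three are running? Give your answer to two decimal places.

83.36 dB SPL

Uncorrelated sources add in intensity (power), not in dB.
L_total = 10·log₁₀(10^(76.8/10) + 10^(77.1/10) + 10^(80.7/10)) = 10·log₁₀(216600000) = 83.36 dB SPL.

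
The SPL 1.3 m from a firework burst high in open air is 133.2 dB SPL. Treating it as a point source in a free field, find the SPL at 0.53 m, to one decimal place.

141.0 dB SPL

For a point source in a free field, ΔL = −20·log₁₀(d₂/d₁).
ΔL = −20·log₁₀(0.53/1.3) = 7.79 dB, so L₂ = 133.2 + (7.79) = 141.0 dB SPL.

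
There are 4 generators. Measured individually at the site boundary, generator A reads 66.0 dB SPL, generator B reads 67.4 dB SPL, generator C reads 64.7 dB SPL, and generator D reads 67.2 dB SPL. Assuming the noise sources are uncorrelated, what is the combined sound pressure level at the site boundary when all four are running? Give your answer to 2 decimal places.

Uncorrelated sources add in intensity (power), not in dB.
L_total = 10·log₁₀(10^(66.0/10) + 10^(67.4/10) + 10^(64.7/10) + 10^(67.2/10)) = 10·log₁₀(17680000) = 72.47 dB SPL.

72.47 dB SPL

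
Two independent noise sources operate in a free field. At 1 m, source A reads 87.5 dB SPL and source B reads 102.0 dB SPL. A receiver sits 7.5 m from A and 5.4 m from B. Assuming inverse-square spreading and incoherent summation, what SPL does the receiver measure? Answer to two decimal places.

87.43 dB SPL

At the listener: L_A = 87.5 − 20·log₁₀(7.5) = 69.999 dB; L_B = 102.0 − 20·log₁₀(5.4) = 87.352 dB.
Combined: 10·log₁₀(10^(69.999/10)+10^(87.352/10)) = 87.43 dB SPL.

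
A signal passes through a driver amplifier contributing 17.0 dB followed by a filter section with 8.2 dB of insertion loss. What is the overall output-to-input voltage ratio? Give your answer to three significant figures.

2.75

Net gain = 17.0 + (−8.2) = 8.8 dB.
Voltage ratio = 10^(8.8/20) = 2.75.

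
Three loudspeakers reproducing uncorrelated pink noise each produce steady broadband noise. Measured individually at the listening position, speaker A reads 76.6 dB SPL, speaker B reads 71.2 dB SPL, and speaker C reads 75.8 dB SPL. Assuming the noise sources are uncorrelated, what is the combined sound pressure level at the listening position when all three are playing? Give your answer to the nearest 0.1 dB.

79.9 dB SPL

Uncorrelated sources add in intensity (power), not in dB.
L_total = 10·log₁₀(10^(76.6/10) + 10^(71.2/10) + 10^(75.8/10)) = 10·log₁₀(96910000) = 79.9 dB SPL.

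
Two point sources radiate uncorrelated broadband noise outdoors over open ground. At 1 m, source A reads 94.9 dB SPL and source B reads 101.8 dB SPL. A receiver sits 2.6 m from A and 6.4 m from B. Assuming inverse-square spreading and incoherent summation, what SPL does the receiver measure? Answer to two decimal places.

89.17 dB SPL

At the listener: L_A = 94.9 − 20·log₁₀(2.6) = 86.601 dB; L_B = 101.8 − 20·log₁₀(6.4) = 85.676 dB.
Combined: 10·log₁₀(10^(86.601/10)+10^(85.676/10)) = 89.17 dB SPL.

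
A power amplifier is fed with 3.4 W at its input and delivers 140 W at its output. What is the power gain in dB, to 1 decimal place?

16.1 dB

For a power ratio, dB = 10·log₁₀(P₂/P₁).
10·log₁₀(140/3.4) = 10·log₁₀(41.18) = 16.1 dB.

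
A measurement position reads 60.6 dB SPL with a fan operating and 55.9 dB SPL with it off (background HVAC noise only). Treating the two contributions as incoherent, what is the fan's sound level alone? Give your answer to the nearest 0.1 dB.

Remove the background by subtracting linear intensities:
L_src = 10·log₁₀(10^(60.6/10) − 10^(55.9/10)) = 10·log₁₀(759100) = 58.8 dB SPL.

58.8 dB SPL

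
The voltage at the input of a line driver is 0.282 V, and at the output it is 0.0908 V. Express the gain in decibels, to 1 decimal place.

For a voltage ratio, dB = 20·log₁₀(V₂/V₁).
20·log₁₀(0.0908/0.282) = 20·log₁₀(0.3220) = -9.8 dB.

-9.8 dB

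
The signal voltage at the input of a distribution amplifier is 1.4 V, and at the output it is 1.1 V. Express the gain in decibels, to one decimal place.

Voltage is an amplitude quantity, so gain = 20·log₁₀(V_out/V_in).
20·log₁₀(1.1/1.4) = 20·log₁₀(0.7857) = -2.1 dB.

-2.1 dB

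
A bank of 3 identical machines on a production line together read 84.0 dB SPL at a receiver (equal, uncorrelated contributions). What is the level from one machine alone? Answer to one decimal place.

79.2 dB SPL

3 equal incoherent sources add 10·log₁₀(3) = 4.77 dB over one source.
L_one = 84.0 − 4.77 = 79.2 dB SPL.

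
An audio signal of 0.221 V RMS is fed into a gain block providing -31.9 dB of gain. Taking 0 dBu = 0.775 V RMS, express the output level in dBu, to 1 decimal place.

Input level: 20·log₁₀(0.221/0.775) = -10.90 dBu.
Output: -10.90 − 31.9 = -42.8 dBu.

-42.8 dBu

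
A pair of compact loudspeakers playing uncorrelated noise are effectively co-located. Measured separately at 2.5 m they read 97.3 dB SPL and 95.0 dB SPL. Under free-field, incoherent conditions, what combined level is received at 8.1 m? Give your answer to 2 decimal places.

89.10 dB SPL

Combined at 2.5 m: 10·log₁₀(10^(97.3/10)+10^(95.0/10)) = 99.311 dB SPL.
Then apply −20·log₁₀(8.1/2.5) = -10.211 dB → 89.10 dB SPL.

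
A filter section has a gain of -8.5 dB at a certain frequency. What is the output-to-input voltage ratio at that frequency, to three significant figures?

Voltage ratio = 10^(dB/20).
10^(-8.5/20) = 10^(-0.4250) = 0.376.

0.376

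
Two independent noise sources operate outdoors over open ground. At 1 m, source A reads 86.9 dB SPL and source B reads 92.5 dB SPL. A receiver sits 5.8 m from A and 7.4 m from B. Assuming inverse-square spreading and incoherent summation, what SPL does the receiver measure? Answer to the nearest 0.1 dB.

76.7 dB SPL

At the listener: L_A = 86.9 − 20·log₁₀(5.8) = 71.63 dB; L_B = 92.5 − 20·log₁₀(7.4) = 75.12 dB.
Combined: 10·log₁₀(10^(71.63/10)+10^(75.12/10)) = 76.7 dB SPL.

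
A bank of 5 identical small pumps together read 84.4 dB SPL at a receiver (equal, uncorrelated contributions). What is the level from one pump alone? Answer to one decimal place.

5 equal incoherent sources add 10·log₁₀(5) = 6.99 dB over one source.
L_one = 84.4 − 6.99 = 77.4 dB SPL.

77.4 dB SPL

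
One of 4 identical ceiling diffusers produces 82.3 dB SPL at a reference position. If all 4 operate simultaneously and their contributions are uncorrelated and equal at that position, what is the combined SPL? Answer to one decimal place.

88.3 dB SPL

4 equal incoherent sources raise the level by 10·log₁₀(4) = 6.02 dB.
L_total = 82.3 + 6.02 = 88.3 dB SPL.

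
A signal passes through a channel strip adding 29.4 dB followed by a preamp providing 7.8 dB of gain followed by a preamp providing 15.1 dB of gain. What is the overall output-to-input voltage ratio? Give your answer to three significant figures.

412

Net gain = 29.4 + 7.8 + 15.1 = 52.3 dB.
Voltage ratio = 10^(52.3/20) = 412.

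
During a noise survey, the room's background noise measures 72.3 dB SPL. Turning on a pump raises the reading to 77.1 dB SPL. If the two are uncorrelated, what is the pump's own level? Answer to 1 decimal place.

75.4 dB SPL

Subtract intensities: L_src = 10·log₁₀(10^(L_total/10) − 10^(L_bg/10)).
L_src = 10·log₁₀(10^(77.1/10) − 10^(72.3/10)) = 10·log₁₀(34300000) = 75.4 dB SPL.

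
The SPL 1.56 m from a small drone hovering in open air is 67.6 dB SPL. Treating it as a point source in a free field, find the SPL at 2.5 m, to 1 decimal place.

Inverse-square spreading gives ΔL = −20·log₁₀(d₂/d₁).
ΔL = −20·log₁₀(2.5/1.56) = -4.10 dB, so L₂ = 67.6 + (-4.10) = 63.5 dB SPL.

63.5 dB SPL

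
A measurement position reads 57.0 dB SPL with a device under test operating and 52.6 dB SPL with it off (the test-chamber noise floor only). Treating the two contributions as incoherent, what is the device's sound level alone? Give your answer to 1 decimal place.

55.0 dB SPL

Subtract intensities: L_src = 10·log₁₀(10^(L_total/10) − 10^(L_bg/10)).
L_src = 10·log₁₀(10^(57.0/10) − 10^(52.6/10)) = 10·log₁₀(319200) = 55.0 dB SPL.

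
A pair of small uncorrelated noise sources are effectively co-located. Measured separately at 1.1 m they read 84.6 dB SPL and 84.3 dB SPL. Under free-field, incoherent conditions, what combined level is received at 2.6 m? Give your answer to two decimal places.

Combined at 1.1 m: 10·log₁₀(10^(84.6/10)+10^(84.3/10)) = 87.463 dB SPL.
Then apply −20·log₁₀(2.6/1.1) = -7.472 dB → 79.99 dB SPL.

79.99 dB SPL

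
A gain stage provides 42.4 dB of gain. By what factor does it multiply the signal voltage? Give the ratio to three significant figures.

132

Voltage ratio = 10^(dB/20).
10^(42.4/20) = 10^(2.120) = 132.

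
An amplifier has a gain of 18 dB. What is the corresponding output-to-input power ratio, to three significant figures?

63.1

Power ratio = 10^(dB/10).
10^(18/10) = 10^(1.800) = 63.1.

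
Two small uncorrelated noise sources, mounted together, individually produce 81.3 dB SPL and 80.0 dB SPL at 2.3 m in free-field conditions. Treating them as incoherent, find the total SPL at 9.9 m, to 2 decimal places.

71.03 dB SPL

Combined at 2.3 m: 10·log₁₀(10^(81.3/10)+10^(80.0/10)) = 83.709 dB SPL.
Then apply −20·log₁₀(9.9/2.3) = -12.678 dB → 71.03 dB SPL.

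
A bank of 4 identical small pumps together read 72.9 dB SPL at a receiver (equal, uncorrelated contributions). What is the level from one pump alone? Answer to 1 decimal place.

4 equal incoherent sources add 10·log₁₀(4) = 6.02 dB over one source.
L_one = 72.9 − 6.02 = 66.9 dB SPL.

66.9 dB SPL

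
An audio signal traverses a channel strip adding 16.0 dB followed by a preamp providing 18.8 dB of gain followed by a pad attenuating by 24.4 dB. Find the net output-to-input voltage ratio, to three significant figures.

Net gain = 16.0 + 18.8 + (−24.4) = 10.4 dB.
Voltage ratio = 10^(10.4/20) = 3.31.

3.31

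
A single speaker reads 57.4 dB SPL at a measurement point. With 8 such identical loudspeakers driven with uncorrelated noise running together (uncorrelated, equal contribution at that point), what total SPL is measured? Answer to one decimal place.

66.4 dB SPL

8 equal incoherent sources raise the level by 10·log₁₀(8) = 9.03 dB.
L_total = 57.4 + 9.03 = 66.4 dB SPL.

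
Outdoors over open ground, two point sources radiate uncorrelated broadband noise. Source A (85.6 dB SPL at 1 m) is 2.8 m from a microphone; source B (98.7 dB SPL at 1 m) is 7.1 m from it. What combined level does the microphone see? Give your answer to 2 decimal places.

82.86 dB SPL

At the listener: L_A = 85.6 − 20·log₁₀(2.8) = 76.657 dB; L_B = 98.7 − 20·log₁₀(7.1) = 81.675 dB.
Combined: 10·log₁₀(10^(76.657/10)+10^(81.675/10)) = 82.86 dB SPL.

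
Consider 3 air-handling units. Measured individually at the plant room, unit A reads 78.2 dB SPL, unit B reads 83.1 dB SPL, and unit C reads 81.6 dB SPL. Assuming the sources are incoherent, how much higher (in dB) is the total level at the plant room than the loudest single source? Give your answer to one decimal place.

3.1 dB

Incoherent sources sum as intensities:
L_total = 10·log₁₀(10^(78.2/10) + 10^(83.1/10) + 10^(81.6/10)) = 86.18 dB SPL.
Excess over the loudest (83.1 dB): 86.18 − 83.1 = 3.1 dB.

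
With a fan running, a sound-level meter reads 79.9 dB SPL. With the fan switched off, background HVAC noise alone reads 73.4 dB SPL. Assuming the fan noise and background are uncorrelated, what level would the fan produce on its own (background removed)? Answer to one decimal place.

78.8 dB SPL

Subtract intensities: L_src = 10·log₁₀(10^(L_total/10) − 10^(L_bg/10)).
L_src = 10·log₁₀(10^(79.9/10) − 10^(73.4/10)) = 10·log₁₀(75850000) = 78.8 dB SPL.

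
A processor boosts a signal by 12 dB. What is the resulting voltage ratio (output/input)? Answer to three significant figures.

Voltage ratio = 10^(dB/20).
10^(12/20) = 10^(0.6000) = 3.98.

3.98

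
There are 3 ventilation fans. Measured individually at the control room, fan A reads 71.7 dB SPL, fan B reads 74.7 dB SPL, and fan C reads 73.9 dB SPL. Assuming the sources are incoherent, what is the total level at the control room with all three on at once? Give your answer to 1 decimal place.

Add the sources as powers (linear), then convert back to dB:
L_total = 10·log₁₀(10^(71.7/10) + 10^(74.7/10) + 10^(73.9/10)) = 10·log₁₀(68850000) = 78.4 dB SPL.

78.4 dB SPL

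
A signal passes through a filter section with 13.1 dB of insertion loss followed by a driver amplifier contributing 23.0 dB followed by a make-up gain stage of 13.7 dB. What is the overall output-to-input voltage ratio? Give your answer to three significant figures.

15.1

Net gain = (−13.1) + 23.0 + 13.7 = 23.6 dB.
Voltage ratio = 10^(23.6/20) = 15.1.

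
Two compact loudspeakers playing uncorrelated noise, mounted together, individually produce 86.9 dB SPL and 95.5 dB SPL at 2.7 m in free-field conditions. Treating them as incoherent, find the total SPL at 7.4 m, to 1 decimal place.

87.3 dB SPL

Combined at 2.7 m: 10·log₁₀(10^(86.9/10)+10^(95.5/10)) = 96.06 dB SPL.
Then apply −20·log₁₀(7.4/2.7) = -8.76 dB → 87.3 dB SPL.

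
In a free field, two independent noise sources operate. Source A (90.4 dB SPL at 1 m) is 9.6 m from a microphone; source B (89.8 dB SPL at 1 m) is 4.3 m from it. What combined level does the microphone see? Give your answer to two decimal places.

78.03 dB SPL

At the listener: L_A = 90.4 − 20·log₁₀(9.6) = 70.755 dB; L_B = 89.8 − 20·log₁₀(4.3) = 77.131 dB.
Combined: 10·log₁₀(10^(70.755/10)+10^(77.131/10)) = 78.03 dB SPL.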